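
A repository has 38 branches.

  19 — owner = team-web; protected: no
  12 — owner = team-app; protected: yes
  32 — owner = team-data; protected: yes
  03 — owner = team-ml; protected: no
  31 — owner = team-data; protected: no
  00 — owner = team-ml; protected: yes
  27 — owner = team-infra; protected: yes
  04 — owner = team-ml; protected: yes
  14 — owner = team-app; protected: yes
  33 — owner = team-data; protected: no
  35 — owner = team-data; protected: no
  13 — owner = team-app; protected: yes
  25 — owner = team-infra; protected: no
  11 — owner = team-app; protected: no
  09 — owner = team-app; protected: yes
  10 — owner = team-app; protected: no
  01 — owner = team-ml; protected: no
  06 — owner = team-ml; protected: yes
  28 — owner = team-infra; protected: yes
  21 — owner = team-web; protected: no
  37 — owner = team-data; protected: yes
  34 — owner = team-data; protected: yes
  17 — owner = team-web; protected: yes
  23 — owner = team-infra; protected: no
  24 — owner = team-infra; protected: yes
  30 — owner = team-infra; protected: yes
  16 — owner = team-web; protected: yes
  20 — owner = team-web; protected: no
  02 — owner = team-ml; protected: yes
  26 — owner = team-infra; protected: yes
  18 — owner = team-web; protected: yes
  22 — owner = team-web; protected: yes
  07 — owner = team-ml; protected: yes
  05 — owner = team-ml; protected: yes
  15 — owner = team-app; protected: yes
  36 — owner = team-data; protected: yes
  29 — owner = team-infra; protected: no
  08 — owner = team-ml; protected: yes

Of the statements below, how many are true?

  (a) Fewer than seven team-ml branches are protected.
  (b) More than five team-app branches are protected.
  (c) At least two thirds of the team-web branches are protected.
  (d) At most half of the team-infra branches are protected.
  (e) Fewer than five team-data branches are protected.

1

(a) team-ml: |A| = 9, |A ∩ B| = 7; needs |A ∩ B| < 7 — false.
(b) team-app: |A| = 7, |A ∩ B| = 5; needs |A ∩ B| > 5 — false.
(c) team-web: |A| = 7, |A ∩ B| = 4; needs |A ∩ B| / |A| ≥ 2/3 — false.
(d) team-infra: |A| = 8, |A ∩ B| = 5; needs |A ∩ B| ≤ |A ∖ B| — false.
(e) team-data: |A| = 7, |A ∩ B| = 4; needs |A ∩ B| < 5 — true.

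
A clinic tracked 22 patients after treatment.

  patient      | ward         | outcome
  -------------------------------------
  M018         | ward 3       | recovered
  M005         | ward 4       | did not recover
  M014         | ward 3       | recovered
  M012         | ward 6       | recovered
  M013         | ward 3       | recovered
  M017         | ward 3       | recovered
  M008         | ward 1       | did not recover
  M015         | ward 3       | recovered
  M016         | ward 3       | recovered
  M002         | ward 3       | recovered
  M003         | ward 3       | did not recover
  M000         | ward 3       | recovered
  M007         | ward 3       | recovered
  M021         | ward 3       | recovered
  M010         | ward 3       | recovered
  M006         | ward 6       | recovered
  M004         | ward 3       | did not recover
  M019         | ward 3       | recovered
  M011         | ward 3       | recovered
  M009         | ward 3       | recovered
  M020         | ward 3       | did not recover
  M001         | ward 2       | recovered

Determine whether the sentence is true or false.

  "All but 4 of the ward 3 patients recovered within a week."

False

The determiner here denotes the relation: |A ∖ B| = 4.
|A| = 17, |A ∩ B| = 14, |A ∖ B| = 3.
|A ∖ B| = 3, so the statement is false.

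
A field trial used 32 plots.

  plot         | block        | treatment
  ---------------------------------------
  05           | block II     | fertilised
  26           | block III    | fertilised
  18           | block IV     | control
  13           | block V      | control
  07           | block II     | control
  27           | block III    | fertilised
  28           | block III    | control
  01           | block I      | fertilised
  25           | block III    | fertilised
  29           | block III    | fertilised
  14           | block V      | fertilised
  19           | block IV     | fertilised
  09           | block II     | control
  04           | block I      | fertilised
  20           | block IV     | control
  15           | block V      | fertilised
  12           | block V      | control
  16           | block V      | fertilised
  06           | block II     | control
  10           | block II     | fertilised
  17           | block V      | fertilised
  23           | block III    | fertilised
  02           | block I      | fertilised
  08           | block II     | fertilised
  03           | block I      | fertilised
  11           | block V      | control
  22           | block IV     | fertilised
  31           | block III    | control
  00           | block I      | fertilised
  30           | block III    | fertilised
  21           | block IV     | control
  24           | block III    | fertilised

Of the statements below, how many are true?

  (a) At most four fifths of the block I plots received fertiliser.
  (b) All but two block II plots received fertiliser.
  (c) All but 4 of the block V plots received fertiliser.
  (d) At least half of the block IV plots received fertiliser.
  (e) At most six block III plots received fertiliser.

(a) block I: |A| = 5, |A ∩ B| = 5; needs |A ∩ B| / |A| ≤ 4/5 — false.
(b) block II: |A| = 6, |A ∩ B| = 3; needs |A ∖ B| = 2 — false.
(c) block V: |A| = 7, |A ∩ B| = 4; needs |A ∖ B| = 4 — false.
(d) block IV: |A| = 5, |A ∩ B| = 2; needs |A ∩ B| ≥ |A ∖ B| — false.
(e) block III: |A| = 9, |A ∩ B| = 7; needs |A ∩ B| ≤ 6 — false.

0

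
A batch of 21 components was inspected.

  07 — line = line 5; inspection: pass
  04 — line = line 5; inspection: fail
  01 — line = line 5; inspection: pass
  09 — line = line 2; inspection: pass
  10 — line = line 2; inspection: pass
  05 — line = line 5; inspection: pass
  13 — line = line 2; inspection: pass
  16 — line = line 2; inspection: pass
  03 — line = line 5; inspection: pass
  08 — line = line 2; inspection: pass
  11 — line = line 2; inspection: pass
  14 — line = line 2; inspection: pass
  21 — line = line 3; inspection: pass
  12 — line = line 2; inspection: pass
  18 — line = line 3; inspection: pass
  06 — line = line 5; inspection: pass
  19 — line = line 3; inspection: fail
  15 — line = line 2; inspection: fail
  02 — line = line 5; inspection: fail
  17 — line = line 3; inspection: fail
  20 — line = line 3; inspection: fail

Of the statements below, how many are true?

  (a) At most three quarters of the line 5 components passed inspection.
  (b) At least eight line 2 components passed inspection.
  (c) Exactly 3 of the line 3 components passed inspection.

2

(a) line 5: |A| = 7, |A ∩ B| = 5; needs |A ∩ B| / |A| ≤ 3/4 — true.
(b) line 2: |A| = 9, |A ∩ B| = 8; needs |A ∩ B| ≥ 8 — true.
(c) line 3: |A| = 5, |A ∩ B| = 2; needs |A ∩ B| = 3 — false.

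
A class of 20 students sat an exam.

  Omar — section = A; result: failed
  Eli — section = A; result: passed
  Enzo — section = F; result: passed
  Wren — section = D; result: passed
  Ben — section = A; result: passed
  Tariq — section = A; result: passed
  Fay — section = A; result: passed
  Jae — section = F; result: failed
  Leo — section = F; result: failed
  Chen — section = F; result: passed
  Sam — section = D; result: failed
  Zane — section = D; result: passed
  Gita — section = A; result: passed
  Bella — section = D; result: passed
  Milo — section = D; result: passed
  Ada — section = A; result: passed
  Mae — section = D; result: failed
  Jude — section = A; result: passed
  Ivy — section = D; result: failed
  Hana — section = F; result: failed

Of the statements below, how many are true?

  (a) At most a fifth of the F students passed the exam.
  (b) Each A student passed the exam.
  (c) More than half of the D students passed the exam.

(a) F: |A| = 5, |A ∩ B| = 2; needs |A ∩ B| / |A| ≤ 1/5 — false.
(b) A: |A| = 8, |A ∩ B| = 7; needs A ⊆ B, i.e. every element of A is in B (|A ∖ B| = 0) — false.
(c) D: |A| = 7, |A ∩ B| = 4; needs |A ∩ B| > |A ∖ B| — true.

1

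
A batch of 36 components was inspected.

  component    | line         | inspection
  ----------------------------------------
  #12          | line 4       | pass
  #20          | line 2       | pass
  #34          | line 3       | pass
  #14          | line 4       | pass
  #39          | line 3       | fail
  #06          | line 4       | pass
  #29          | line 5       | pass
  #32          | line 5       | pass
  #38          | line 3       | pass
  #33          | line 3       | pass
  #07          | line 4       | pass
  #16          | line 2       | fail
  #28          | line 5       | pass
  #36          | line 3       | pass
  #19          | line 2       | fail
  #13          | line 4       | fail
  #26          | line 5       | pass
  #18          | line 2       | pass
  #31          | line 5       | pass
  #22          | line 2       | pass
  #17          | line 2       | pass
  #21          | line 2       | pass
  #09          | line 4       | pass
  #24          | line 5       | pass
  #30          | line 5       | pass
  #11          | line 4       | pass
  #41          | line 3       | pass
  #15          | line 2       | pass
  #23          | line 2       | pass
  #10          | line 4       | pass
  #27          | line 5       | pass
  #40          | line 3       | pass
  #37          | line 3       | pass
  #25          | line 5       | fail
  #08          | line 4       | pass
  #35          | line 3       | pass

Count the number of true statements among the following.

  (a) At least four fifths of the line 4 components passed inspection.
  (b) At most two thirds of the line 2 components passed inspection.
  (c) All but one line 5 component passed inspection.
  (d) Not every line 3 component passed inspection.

(a) line 4: |A| = 9, |A ∩ B| = 8; needs |A ∩ B| / |A| ≥ 4/5 — true.
(b) line 2: |A| = 9, |A ∩ B| = 7; needs |A ∩ B| / |A| ≤ 2/3 — false.
(c) line 5: |A| = 9, |A ∩ B| = 8; needs |A ∖ B| = 1 — true.
(d) line 3: |A| = 9, |A ∩ B| = 8; needs A ⊄ B (|A ∖ B| ≥ 1) — true.

3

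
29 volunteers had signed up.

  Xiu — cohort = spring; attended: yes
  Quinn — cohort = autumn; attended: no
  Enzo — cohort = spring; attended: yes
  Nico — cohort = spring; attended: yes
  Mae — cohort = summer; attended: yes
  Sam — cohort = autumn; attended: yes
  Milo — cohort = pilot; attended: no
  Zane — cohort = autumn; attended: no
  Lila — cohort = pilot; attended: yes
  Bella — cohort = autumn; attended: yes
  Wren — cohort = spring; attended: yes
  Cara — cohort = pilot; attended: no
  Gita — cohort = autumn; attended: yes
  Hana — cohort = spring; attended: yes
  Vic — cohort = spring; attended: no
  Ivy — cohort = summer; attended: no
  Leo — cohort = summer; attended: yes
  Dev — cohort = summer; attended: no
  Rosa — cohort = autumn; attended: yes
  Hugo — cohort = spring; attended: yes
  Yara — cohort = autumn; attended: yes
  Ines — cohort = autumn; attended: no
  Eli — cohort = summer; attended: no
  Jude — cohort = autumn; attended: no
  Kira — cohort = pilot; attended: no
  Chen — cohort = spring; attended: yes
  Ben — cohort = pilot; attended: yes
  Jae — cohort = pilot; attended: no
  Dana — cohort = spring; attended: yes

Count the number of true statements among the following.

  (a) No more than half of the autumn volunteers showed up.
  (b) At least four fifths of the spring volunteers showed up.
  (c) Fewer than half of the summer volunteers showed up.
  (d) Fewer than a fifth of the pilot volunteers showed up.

2

(a) autumn: |A| = 9, |A ∩ B| = 5; needs |A ∩ B| ≤ |A ∖ B| — false.
(b) spring: |A| = 9, |A ∩ B| = 8; needs |A ∩ B| / |A| ≥ 4/5 — true.
(c) summer: |A| = 5, |A ∩ B| = 2; needs |A ∩ B| < |A ∖ B| — true.
(d) pilot: |A| = 6, |A ∩ B| = 2; needs |A ∩ B| / |A| < 1/5 — false.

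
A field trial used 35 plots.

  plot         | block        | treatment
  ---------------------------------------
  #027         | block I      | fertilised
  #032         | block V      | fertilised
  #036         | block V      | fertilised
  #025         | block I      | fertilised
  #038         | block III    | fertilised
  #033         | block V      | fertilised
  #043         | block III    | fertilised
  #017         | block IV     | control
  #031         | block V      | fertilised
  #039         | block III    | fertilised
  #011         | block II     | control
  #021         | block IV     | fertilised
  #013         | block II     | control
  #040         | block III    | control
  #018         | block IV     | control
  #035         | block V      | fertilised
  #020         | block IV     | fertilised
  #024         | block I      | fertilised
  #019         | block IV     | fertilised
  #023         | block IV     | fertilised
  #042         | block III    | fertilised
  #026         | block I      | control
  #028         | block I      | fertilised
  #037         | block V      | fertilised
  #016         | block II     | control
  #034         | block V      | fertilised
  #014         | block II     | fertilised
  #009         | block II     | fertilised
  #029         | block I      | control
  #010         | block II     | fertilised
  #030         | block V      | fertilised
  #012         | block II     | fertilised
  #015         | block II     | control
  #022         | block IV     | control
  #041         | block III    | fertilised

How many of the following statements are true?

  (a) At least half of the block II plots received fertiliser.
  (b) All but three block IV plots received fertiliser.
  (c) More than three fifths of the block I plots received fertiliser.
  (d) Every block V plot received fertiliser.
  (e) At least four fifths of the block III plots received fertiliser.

5

(a) block II: |A| = 8, |A ∩ B| = 4; needs |A ∩ B| ≥ |A ∖ B| — true.
(b) block IV: |A| = 7, |A ∩ B| = 4; needs |A ∖ B| = 3 — true.
(c) block I: |A| = 6, |A ∩ B| = 4; needs |A ∩ B| / |A| > 3/5 — true.
(d) block V: |A| = 8, |A ∩ B| = 8; needs A ⊆ B, i.e. every element of A is in B (|A ∖ B| = 0) — true.
(e) block III: |A| = 6, |A ∩ B| = 5; needs |A ∩ B| / |A| ≥ 4/5 — true.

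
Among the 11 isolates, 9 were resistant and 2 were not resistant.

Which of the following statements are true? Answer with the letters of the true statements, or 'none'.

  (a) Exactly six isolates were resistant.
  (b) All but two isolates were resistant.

(b)

|A| = 11, |A ∩ B| = 9, |A ∖ B| = 2.
(a) |A ∩ B| = 6: fails.
(b) |A ∖ B| = 2: holds.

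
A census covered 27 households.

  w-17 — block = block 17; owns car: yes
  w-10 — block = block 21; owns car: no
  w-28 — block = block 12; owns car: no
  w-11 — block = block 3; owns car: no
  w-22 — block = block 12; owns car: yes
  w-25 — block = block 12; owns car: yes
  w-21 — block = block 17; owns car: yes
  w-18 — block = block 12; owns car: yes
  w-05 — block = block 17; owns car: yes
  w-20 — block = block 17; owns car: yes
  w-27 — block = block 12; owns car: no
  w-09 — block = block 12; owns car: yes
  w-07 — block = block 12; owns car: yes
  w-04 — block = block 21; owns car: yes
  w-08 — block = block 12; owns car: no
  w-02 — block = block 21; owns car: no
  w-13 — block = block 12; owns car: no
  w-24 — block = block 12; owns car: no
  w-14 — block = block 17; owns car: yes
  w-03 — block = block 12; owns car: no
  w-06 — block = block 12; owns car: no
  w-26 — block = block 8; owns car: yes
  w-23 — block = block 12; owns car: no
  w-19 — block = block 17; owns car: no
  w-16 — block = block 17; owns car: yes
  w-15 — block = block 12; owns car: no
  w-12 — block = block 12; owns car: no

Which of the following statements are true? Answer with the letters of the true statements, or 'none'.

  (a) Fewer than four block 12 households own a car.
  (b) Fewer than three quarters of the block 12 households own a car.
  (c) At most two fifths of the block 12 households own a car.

|A| = 15, |A ∩ B| = 5, |A ∖ B| = 10.
(a) |A ∩ B| < 4: fails.
(b) |A ∩ B| / |A| < 3/4: holds.
(c) |A ∩ B| / |A| ≤ 2/5: holds.

(b), (c)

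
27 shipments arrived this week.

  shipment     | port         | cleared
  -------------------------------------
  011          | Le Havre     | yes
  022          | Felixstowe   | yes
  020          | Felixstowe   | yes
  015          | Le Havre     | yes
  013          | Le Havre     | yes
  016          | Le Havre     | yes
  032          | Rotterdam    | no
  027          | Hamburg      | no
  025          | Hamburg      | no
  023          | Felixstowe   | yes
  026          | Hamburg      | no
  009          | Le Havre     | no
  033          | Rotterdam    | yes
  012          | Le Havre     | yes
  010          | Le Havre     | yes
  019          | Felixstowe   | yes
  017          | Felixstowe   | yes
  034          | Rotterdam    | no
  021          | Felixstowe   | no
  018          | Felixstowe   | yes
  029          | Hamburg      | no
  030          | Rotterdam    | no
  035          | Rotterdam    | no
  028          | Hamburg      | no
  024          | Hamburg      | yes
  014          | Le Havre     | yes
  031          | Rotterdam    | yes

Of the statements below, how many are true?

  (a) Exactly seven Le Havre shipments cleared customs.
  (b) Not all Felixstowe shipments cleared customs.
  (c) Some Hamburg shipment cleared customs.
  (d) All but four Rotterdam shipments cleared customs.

(a) Le Havre: |A| = 8, |A ∩ B| = 7; needs |A ∩ B| = 7 — true.
(b) Felixstowe: |A| = 7, |A ∩ B| = 6; needs A ⊄ B (|A ∖ B| ≥ 1) — true.
(c) Hamburg: |A| = 6, |A ∩ B| = 1; needs A ∩ B ≠ ∅ (|A ∩ B| ≥ 1) — true.
(d) Rotterdam: |A| = 6, |A ∩ B| = 2; needs |A ∖ B| = 4 — true.

4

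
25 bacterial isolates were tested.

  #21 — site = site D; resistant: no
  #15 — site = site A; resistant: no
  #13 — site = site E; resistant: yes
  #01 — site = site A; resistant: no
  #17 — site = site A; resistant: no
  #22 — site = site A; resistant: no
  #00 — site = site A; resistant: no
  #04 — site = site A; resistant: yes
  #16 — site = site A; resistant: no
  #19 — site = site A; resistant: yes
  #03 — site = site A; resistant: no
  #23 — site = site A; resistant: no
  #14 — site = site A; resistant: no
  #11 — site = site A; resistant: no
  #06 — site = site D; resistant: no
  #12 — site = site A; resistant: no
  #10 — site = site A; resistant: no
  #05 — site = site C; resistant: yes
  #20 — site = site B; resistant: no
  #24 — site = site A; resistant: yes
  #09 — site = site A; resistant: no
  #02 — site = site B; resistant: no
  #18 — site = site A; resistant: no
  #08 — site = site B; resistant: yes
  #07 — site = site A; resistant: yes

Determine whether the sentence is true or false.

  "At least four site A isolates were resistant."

True

'At least four site A isolates were resistant' holds iff |A ∩ B| ≥ 4.
|A| = 18, |A ∩ B| = 4, |A ∖ B| = 14.
|A ∩ B| = 4, so the statement is true.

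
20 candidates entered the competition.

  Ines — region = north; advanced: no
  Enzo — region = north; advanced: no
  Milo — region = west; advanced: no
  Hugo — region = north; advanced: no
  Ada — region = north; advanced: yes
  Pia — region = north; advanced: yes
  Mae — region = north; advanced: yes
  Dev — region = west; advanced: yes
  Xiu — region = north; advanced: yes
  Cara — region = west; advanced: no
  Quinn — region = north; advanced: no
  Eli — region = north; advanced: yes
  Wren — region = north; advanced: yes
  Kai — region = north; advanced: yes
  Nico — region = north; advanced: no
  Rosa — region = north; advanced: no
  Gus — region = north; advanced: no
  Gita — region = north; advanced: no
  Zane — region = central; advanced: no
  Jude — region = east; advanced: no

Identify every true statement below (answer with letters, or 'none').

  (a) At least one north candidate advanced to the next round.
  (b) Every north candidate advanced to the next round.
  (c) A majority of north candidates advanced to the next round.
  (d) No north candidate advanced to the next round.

(a)

|A| = 15, |A ∩ B| = 7, |A ∖ B| = 8.
(a) A ∩ B ≠ ∅ (|A ∩ B| ≥ 1): holds.
(b) A ⊆ B, i.e. every element of A is in B (|A ∖ B| = 0): fails.
(c) |A ∩ B| > |A ∖ B|: fails.
(d) A ∩ B = ∅ (|A ∩ B| = 0): fails.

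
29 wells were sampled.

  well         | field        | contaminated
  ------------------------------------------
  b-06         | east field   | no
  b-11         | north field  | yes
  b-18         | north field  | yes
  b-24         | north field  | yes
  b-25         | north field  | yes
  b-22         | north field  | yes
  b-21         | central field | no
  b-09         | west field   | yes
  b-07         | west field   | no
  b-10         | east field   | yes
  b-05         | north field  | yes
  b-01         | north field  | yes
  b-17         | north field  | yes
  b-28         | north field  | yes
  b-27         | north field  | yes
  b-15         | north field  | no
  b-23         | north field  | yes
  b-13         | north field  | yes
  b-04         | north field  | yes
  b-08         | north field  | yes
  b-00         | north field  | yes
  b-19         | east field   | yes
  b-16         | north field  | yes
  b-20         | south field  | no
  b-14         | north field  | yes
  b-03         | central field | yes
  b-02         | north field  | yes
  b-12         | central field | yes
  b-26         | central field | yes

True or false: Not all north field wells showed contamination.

True

The determiner here denotes the relation: A ⊄ B (|A ∖ B| ≥ 1).
|A| = 19, |A ∩ B| = 18, |A ∖ B| = 1.
So the statement is true.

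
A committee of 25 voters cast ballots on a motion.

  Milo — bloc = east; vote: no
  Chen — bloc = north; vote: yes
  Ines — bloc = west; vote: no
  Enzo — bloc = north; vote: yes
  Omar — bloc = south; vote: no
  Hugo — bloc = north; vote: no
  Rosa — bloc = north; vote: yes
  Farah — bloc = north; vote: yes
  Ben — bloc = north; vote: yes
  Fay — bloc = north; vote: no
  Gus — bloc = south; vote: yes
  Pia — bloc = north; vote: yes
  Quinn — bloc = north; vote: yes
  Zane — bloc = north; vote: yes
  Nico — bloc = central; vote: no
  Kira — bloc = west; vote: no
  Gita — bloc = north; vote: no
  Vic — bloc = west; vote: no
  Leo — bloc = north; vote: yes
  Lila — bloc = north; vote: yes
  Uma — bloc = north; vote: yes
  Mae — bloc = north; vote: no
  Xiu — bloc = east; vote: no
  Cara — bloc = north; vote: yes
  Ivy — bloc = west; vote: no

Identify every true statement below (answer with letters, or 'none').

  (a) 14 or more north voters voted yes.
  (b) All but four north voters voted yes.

|A| = 16, |A ∩ B| = 12, |A ∖ B| = 4.
(a) |A ∩ B| ≥ 14: fails.
(b) |A ∖ B| = 4: holds.

(b)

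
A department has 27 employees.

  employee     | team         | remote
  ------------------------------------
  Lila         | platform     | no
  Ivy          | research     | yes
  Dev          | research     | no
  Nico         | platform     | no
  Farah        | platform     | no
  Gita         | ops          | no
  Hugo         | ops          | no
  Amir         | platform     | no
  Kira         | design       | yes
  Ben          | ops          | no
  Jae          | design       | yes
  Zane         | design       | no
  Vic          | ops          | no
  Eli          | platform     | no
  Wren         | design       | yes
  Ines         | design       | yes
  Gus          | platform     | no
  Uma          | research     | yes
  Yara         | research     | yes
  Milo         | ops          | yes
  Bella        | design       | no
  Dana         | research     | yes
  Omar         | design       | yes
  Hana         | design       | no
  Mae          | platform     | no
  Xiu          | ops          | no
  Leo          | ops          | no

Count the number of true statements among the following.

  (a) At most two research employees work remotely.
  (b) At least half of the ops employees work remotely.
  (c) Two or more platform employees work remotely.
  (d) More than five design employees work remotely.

0

(a) research: |A| = 5, |A ∩ B| = 4; needs |A ∩ B| ≤ 2 — false.
(b) ops: |A| = 7, |A ∩ B| = 1; needs |A ∩ B| ≥ |A ∖ B| — false.
(c) platform: |A| = 7, |A ∩ B| = 0; needs |A ∩ B| ≥ 2 — false.
(d) design: |A| = 8, |A ∩ B| = 5; needs |A ∩ B| > 5 — false.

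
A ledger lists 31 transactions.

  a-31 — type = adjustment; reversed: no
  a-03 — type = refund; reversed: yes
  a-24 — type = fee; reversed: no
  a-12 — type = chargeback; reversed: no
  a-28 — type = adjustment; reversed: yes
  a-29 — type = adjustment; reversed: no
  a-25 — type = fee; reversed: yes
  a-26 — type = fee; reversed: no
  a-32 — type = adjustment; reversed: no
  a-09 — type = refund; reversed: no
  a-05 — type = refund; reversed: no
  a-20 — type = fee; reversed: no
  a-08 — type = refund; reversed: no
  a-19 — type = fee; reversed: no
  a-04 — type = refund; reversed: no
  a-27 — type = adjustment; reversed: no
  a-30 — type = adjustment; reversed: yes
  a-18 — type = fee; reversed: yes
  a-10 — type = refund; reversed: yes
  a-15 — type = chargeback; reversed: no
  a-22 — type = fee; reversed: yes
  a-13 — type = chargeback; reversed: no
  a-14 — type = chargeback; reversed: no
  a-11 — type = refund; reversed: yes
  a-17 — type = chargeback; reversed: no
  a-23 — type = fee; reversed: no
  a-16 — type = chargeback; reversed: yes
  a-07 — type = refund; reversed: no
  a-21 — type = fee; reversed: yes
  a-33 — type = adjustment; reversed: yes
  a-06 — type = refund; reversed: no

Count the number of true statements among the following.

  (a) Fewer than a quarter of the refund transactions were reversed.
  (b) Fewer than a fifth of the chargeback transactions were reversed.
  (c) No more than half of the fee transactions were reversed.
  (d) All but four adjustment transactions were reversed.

3

(a) refund: |A| = 9, |A ∩ B| = 3; needs |A ∩ B| / |A| < 1/4 — false.
(b) chargeback: |A| = 6, |A ∩ B| = 1; needs |A ∩ B| / |A| < 1/5 — true.
(c) fee: |A| = 9, |A ∩ B| = 4; needs |A ∩ B| ≤ |A ∖ B| — true.
(d) adjustment: |A| = 7, |A ∩ B| = 3; needs |A ∖ B| = 4 — true.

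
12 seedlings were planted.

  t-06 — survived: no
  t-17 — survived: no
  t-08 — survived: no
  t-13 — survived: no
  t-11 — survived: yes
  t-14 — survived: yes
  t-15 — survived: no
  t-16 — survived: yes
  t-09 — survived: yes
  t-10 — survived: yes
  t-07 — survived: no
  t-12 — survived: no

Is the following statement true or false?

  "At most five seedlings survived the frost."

Truth condition: |A ∩ B| ≤ 5.
A (the restrictor) = {t-06, t-17, t-08, t-13, t-11, t-14, t-15, t-16, t-09, t-10, t-07, t-12}, |A| = 12.
A ∩ B = {t-11, t-14, t-16, t-09, t-10}, so |A ∩ B| = 5.
|A ∩ B| = 5, so the statement is true.

True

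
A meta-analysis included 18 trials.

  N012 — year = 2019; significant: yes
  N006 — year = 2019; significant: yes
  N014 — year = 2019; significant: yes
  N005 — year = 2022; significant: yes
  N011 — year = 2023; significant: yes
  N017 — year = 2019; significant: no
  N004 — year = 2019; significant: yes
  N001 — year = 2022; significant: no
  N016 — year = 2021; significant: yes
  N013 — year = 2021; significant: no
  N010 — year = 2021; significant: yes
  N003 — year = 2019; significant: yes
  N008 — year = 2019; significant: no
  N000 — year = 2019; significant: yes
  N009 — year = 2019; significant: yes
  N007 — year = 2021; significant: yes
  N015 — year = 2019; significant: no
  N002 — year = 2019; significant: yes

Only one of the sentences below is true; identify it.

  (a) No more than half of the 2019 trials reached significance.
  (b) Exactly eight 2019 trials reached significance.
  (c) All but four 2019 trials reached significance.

(b)

|A| = 11, |A ∩ B| = 8, |A ∖ B| = 3.
(a) requires |A ∩ B| ≤ |A ∖ B|: false.
(b) requires |A ∩ B| = 8: true.
(c) requires |A ∖ B| = 4: false.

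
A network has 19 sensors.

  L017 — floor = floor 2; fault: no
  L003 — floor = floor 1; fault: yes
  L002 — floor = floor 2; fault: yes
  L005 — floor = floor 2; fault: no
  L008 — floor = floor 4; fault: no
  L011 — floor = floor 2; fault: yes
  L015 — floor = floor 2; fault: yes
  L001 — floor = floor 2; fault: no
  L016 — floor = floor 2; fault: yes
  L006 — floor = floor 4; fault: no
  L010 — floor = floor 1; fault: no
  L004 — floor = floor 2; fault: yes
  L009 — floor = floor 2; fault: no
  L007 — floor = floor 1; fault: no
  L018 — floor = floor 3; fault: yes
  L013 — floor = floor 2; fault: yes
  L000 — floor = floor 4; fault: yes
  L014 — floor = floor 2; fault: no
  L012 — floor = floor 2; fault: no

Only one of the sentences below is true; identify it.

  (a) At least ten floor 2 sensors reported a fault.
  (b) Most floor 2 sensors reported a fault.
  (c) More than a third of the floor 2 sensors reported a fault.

(c)

|A| = 12, |A ∩ B| = 6, |A ∖ B| = 6.
(a) requires |A ∩ B| ≥ 10: false.
(b) requires |A ∩ B| > |A ∖ B|: false.
(c) requires |A ∩ B| / |A| > 1/3: true.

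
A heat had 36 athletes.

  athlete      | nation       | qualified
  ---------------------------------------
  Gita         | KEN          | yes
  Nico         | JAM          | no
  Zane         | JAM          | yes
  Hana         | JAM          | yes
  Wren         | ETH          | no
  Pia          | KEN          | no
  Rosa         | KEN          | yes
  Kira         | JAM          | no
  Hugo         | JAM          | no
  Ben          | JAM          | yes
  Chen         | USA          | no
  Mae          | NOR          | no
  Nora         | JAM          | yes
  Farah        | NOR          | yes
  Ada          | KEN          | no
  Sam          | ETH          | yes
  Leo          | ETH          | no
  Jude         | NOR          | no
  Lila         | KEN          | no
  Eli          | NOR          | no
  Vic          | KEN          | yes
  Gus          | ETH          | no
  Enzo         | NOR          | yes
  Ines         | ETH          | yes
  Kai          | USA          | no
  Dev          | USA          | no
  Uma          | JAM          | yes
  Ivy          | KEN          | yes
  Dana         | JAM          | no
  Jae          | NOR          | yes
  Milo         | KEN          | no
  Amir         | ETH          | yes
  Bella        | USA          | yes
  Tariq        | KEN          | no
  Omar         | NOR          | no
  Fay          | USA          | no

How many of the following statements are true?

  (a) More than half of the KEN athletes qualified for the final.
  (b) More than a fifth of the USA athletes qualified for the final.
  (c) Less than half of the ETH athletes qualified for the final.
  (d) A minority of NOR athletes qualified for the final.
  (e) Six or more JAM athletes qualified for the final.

1

(a) KEN: |A| = 9, |A ∩ B| = 4; needs |A ∩ B| > |A ∖ B| — false.
(b) USA: |A| = 5, |A ∩ B| = 1; needs |A ∩ B| / |A| > 1/5 — false.
(c) ETH: |A| = 6, |A ∩ B| = 3; needs |A ∩ B| < |A ∖ B| — false.
(d) NOR: |A| = 7, |A ∩ B| = 3; needs |A ∩ B| < |A ∖ B| — true.
(e) JAM: |A| = 9, |A ∩ B| = 5; needs |A ∩ B| ≥ 6 — false.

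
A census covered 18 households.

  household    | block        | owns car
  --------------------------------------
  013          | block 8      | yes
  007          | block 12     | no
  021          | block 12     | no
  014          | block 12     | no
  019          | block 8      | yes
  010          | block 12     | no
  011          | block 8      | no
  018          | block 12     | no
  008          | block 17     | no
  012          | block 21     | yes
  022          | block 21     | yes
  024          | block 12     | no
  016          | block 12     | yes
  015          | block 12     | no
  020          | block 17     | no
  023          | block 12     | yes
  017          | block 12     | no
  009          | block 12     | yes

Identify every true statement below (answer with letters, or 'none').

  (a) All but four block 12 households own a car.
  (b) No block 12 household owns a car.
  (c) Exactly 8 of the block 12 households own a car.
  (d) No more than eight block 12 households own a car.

|A| = 11, |A ∩ B| = 3, |A ∖ B| = 8.
(a) |A ∖ B| = 4: fails.
(b) A ∩ B = ∅ (|A ∩ B| = 0): fails.
(c) |A ∩ B| = 8: fails.
(d) |A ∩ B| ≤ 8: holds.

(d)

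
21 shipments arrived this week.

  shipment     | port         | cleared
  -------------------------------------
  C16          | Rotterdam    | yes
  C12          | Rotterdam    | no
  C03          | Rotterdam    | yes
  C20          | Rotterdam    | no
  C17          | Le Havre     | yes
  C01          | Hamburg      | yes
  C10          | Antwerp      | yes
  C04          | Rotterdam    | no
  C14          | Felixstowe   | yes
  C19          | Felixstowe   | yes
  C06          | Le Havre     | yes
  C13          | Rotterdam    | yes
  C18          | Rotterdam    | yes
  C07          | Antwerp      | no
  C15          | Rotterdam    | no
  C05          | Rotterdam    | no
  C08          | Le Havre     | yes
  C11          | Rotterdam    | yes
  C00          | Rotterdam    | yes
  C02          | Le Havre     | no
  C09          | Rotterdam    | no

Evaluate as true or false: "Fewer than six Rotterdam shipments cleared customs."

Truth condition: |A ∩ B| < 6.
A (the restrictor) = {C16, C12, C03, C20, C04, C13, C18, C15, C05, C11, C00, C09}, |A| = 12.
A ∩ B = {C16, C03, C13, C18, C11, C00}, so |A ∩ B| = 6.
|A ∩ B| = 6, so the statement is false.

False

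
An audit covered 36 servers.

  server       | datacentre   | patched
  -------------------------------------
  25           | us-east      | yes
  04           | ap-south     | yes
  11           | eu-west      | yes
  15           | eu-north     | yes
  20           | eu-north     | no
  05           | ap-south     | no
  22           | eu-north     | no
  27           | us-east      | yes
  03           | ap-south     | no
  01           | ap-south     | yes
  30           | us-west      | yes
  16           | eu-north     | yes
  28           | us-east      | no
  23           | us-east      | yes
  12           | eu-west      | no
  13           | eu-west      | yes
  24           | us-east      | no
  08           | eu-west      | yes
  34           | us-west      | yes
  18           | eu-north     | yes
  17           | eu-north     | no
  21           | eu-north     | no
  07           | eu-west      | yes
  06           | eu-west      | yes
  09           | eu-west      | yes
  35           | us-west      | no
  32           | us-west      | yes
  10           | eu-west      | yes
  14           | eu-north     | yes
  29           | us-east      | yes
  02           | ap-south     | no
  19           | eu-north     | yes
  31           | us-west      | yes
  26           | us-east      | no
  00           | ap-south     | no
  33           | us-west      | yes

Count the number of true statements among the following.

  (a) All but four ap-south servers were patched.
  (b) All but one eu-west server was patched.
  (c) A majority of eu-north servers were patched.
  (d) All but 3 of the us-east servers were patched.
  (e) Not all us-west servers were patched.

5

(a) ap-south: |A| = 6, |A ∩ B| = 2; needs |A ∖ B| = 4 — true.
(b) eu-west: |A| = 8, |A ∩ B| = 7; needs |A ∖ B| = 1 — true.
(c) eu-north: |A| = 9, |A ∩ B| = 5; needs |A ∩ B| > |A ∖ B| — true.
(d) us-east: |A| = 7, |A ∩ B| = 4; needs |A ∖ B| = 3 — true.
(e) us-west: |A| = 6, |A ∩ B| = 5; needs A ⊄ B (|A ∖ B| ≥ 1) — true.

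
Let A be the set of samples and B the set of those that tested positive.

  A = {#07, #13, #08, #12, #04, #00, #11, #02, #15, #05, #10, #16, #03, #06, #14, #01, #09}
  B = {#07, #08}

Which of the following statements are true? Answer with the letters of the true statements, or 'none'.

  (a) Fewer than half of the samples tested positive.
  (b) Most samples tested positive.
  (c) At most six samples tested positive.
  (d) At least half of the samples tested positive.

|A| = 17, |A ∩ B| = 2, |A ∖ B| = 15.
(a) |A ∩ B| < |A ∖ B|: holds.
(b) |A ∩ B| > |A ∖ B|: fails.
(c) |A ∩ B| ≤ 6: holds.
(d) |A ∩ B| ≥ |A ∖ B|: fails.

(a), (c)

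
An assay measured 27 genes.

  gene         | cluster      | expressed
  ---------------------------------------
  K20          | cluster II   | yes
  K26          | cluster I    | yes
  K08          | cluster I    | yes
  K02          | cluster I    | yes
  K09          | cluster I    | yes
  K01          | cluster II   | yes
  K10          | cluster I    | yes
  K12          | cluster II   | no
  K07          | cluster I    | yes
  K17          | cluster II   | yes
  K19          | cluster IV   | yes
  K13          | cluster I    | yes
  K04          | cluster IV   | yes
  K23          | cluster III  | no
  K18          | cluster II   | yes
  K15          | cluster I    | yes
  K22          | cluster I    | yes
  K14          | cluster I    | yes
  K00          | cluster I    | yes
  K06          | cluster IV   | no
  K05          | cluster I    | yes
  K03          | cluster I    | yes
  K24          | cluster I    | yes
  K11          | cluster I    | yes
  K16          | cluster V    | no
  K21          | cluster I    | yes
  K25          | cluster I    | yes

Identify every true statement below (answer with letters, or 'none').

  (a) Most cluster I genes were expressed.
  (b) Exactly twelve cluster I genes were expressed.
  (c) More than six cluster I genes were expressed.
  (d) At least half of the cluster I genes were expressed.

(a), (c), (d)

|A| = 17, |A ∩ B| = 17, |A ∖ B| = 0.
(a) |A ∩ B| > |A ∖ B|: holds.
(b) |A ∩ B| = 12: fails.
(c) |A ∩ B| > 6: holds.
(d) |A ∩ B| ≥ |A ∖ B|: holds.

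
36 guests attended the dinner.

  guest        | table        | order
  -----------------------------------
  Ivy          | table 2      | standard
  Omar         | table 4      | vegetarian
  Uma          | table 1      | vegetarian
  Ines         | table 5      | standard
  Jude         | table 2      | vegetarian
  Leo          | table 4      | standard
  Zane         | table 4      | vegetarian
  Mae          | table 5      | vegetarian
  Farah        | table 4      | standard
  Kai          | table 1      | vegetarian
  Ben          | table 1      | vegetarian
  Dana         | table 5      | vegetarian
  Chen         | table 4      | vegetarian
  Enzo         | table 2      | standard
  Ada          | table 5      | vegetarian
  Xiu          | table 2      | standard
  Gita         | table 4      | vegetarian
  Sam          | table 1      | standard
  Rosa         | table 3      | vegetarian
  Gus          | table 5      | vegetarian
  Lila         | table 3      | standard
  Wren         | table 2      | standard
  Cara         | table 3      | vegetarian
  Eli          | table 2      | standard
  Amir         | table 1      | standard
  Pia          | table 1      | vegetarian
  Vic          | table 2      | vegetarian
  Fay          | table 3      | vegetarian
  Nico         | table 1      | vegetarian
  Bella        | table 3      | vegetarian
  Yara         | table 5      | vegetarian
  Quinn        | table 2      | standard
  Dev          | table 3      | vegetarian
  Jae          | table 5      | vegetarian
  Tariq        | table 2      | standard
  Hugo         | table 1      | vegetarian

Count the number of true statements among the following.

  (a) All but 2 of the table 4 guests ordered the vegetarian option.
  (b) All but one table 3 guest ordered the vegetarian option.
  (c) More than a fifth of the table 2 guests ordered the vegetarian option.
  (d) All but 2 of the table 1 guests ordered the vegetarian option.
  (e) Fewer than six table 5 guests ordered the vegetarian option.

(a) table 4: |A| = 6, |A ∩ B| = 4; needs |A ∖ B| = 2 — true.
(b) table 3: |A| = 6, |A ∩ B| = 5; needs |A ∖ B| = 1 — true.
(c) table 2: |A| = 9, |A ∩ B| = 2; needs |A ∩ B| / |A| > 1/5 — true.
(d) table 1: |A| = 8, |A ∩ B| = 6; needs |A ∖ B| = 2 — true.
(e) table 5: |A| = 7, |A ∩ B| = 6; needs |A ∩ B| < 6 — false.

4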